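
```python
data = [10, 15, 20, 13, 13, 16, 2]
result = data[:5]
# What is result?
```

data has length 7. The slice data[:5] selects indices [0, 1, 2, 3, 4] (0->10, 1->15, 2->20, 3->13, 4->13), giving [10, 15, 20, 13, 13].

[10, 15, 20, 13, 13]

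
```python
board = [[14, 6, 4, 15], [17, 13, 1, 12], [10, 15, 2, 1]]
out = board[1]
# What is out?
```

board has 3 rows. Row 1 is [17, 13, 1, 12].

[17, 13, 1, 12]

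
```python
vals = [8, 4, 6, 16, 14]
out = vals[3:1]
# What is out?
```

vals has length 5. The slice vals[3:1] resolves to an empty index range, so the result is [].

[]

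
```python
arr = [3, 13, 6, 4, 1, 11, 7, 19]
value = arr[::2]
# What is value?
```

arr has length 8. The slice arr[::2] selects indices [0, 2, 4, 6] (0->3, 2->6, 4->1, 6->7), giving [3, 6, 1, 7].

[3, 6, 1, 7]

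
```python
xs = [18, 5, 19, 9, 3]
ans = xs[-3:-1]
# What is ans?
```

xs has length 5. The slice xs[-3:-1] selects indices [2, 3] (2->19, 3->9), giving [19, 9].

[19, 9]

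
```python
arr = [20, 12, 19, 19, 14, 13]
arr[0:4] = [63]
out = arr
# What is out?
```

arr starts as [20, 12, 19, 19, 14, 13] (length 6). The slice arr[0:4] covers indices [0, 1, 2, 3] with values [20, 12, 19, 19]. Replacing that slice with [63] (different length) produces [63, 14, 13].

[63, 14, 13]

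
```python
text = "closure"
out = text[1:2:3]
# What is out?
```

text has length 7. The slice text[1:2:3] selects indices [1] (1->'l'), giving 'l'.

'l'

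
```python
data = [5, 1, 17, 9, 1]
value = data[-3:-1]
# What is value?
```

data has length 5. The slice data[-3:-1] selects indices [2, 3] (2->17, 3->9), giving [17, 9].

[17, 9]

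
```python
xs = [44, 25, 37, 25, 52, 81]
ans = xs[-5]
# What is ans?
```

xs has length 6. Negative index -5 maps to positive index 6 + (-5) = 1. xs[1] = 25.

25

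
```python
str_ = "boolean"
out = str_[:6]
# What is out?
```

str_ has length 7. The slice str_[:6] selects indices [0, 1, 2, 3, 4, 5] (0->'b', 1->'o', 2->'o', 3->'l', 4->'e', 5->'a'), giving 'boolea'.

'boolea'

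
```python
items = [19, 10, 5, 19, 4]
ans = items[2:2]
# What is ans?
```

items has length 5. The slice items[2:2] resolves to an empty index range, so the result is [].

[]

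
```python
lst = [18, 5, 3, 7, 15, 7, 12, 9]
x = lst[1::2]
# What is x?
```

lst has length 8. The slice lst[1::2] selects indices [1, 3, 5, 7] (1->5, 3->7, 5->7, 7->9), giving [5, 7, 7, 9].

[5, 7, 7, 9]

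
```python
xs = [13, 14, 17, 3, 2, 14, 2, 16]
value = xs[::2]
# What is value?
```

xs has length 8. The slice xs[::2] selects indices [0, 2, 4, 6] (0->13, 2->17, 4->2, 6->2), giving [13, 17, 2, 2].

[13, 17, 2, 2]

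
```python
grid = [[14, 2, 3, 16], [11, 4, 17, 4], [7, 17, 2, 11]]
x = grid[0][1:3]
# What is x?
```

grid[0] = [14, 2, 3, 16]. grid[0] has length 4. The slice grid[0][1:3] selects indices [1, 2] (1->2, 2->3), giving [2, 3].

[2, 3]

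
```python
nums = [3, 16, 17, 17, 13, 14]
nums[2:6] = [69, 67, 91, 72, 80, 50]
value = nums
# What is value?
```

nums starts as [3, 16, 17, 17, 13, 14] (length 6). The slice nums[2:6] covers indices [2, 3, 4, 5] with values [17, 17, 13, 14]. Replacing that slice with [69, 67, 91, 72, 80, 50] (different length) produces [3, 16, 69, 67, 91, 72, 80, 50].

[3, 16, 69, 67, 91, 72, 80, 50]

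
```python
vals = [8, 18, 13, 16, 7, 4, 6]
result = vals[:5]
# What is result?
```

vals has length 7. The slice vals[:5] selects indices [0, 1, 2, 3, 4] (0->8, 1->18, 2->13, 3->16, 4->7), giving [8, 18, 13, 16, 7].

[8, 18, 13, 16, 7]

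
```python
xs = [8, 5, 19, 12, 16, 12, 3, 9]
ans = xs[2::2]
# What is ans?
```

xs has length 8. The slice xs[2::2] selects indices [2, 4, 6] (2->19, 4->16, 6->3), giving [19, 16, 3].

[19, 16, 3]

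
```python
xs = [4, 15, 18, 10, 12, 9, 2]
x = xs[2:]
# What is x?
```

xs has length 7. The slice xs[2:] selects indices [2, 3, 4, 5, 6] (2->18, 3->10, 4->12, 5->9, 6->2), giving [18, 10, 12, 9, 2].

[18, 10, 12, 9, 2]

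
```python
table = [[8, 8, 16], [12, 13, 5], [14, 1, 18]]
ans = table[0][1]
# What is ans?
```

table[0] = [8, 8, 16]. Taking column 1 of that row yields 8.

8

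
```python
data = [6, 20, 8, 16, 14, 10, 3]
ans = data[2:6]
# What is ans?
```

data has length 7. The slice data[2:6] selects indices [2, 3, 4, 5] (2->8, 3->16, 4->14, 5->10), giving [8, 16, 14, 10].

[8, 16, 14, 10]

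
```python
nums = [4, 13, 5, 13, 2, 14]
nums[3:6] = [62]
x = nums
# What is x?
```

nums starts as [4, 13, 5, 13, 2, 14] (length 6). The slice nums[3:6] covers indices [3, 4, 5] with values [13, 2, 14]. Replacing that slice with [62] (different length) produces [4, 13, 5, 62].

[4, 13, 5, 62]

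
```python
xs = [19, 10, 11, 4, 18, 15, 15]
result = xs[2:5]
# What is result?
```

xs has length 7. The slice xs[2:5] selects indices [2, 3, 4] (2->11, 3->4, 4->18), giving [11, 4, 18].

[11, 4, 18]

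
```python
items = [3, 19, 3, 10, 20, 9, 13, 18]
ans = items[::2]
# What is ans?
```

items has length 8. The slice items[::2] selects indices [0, 2, 4, 6] (0->3, 2->3, 4->20, 6->13), giving [3, 3, 20, 13].

[3, 3, 20, 13]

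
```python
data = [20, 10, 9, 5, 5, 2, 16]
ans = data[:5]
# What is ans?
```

data has length 7. The slice data[:5] selects indices [0, 1, 2, 3, 4] (0->20, 1->10, 2->9, 3->5, 4->5), giving [20, 10, 9, 5, 5].

[20, 10, 9, 5, 5]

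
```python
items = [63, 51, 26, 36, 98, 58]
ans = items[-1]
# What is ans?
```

items has length 6. Negative index -1 maps to positive index 6 + (-1) = 5. items[5] = 58.

58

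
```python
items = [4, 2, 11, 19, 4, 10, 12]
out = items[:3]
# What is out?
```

items has length 7. The slice items[:3] selects indices [0, 1, 2] (0->4, 1->2, 2->11), giving [4, 2, 11].

[4, 2, 11]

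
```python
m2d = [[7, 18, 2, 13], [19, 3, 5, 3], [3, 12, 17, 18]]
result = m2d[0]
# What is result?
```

m2d has 3 rows. Row 0 is [7, 18, 2, 13].

[7, 18, 2, 13]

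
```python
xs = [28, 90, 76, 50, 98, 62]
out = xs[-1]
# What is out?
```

xs has length 6. Negative index -1 maps to positive index 6 + (-1) = 5. xs[5] = 62.

62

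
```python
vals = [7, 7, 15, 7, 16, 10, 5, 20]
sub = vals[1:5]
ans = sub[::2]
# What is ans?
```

vals has length 8. The slice vals[1:5] selects indices [1, 2, 3, 4] (1->7, 2->15, 3->7, 4->16), giving [7, 15, 7, 16]. So sub = [7, 15, 7, 16]. sub has length 4. The slice sub[::2] selects indices [0, 2] (0->7, 2->7), giving [7, 7].

[7, 7]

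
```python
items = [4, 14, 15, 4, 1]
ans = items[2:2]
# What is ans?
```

items has length 5. The slice items[2:2] resolves to an empty index range, so the result is [].

[]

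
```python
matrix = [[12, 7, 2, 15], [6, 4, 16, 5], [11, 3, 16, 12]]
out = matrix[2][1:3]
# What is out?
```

matrix[2] = [11, 3, 16, 12]. matrix[2] has length 4. The slice matrix[2][1:3] selects indices [1, 2] (1->3, 2->16), giving [3, 16].

[3, 16]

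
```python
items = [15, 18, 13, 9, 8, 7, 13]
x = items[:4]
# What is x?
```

items has length 7. The slice items[:4] selects indices [0, 1, 2, 3] (0->15, 1->18, 2->13, 3->9), giving [15, 18, 13, 9].

[15, 18, 13, 9]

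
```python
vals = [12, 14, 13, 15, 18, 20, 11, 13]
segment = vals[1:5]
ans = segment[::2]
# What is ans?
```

vals has length 8. The slice vals[1:5] selects indices [1, 2, 3, 4] (1->14, 2->13, 3->15, 4->18), giving [14, 13, 15, 18]. So segment = [14, 13, 15, 18]. segment has length 4. The slice segment[::2] selects indices [0, 2] (0->14, 2->15), giving [14, 15].

[14, 15]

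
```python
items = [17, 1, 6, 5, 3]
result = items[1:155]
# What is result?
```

items has length 5. The slice items[1:155] selects indices [1, 2, 3, 4] (1->1, 2->6, 3->5, 4->3), giving [1, 6, 5, 3].

[1, 6, 5, 3]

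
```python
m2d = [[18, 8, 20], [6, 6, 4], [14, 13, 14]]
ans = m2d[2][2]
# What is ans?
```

m2d[2] = [14, 13, 14]. Taking column 2 of that row yields 14.

14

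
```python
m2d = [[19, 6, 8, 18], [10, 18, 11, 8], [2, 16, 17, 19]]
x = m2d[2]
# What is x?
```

m2d has 3 rows. Row 2 is [2, 16, 17, 19].

[2, 16, 17, 19]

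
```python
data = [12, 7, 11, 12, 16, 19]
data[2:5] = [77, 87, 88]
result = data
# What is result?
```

data starts as [12, 7, 11, 12, 16, 19] (length 6). The slice data[2:5] covers indices [2, 3, 4] with values [11, 12, 16]. Replacing that slice with [77, 87, 88] (same length) produces [12, 7, 77, 87, 88, 19].

[12, 7, 77, 87, 88, 19]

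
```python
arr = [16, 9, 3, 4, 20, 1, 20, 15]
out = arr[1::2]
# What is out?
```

arr has length 8. The slice arr[1::2] selects indices [1, 3, 5, 7] (1->9, 3->4, 5->1, 7->15), giving [9, 4, 1, 15].

[9, 4, 1, 15]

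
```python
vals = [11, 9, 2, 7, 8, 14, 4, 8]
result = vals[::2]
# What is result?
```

vals has length 8. The slice vals[::2] selects indices [0, 2, 4, 6] (0->11, 2->2, 4->8, 6->4), giving [11, 2, 8, 4].

[11, 2, 8, 4]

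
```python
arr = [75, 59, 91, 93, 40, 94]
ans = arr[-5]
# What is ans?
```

arr has length 6. Negative index -5 maps to positive index 6 + (-5) = 1. arr[1] = 59.

59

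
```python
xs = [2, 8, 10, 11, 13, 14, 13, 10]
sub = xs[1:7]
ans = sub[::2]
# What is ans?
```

xs has length 8. The slice xs[1:7] selects indices [1, 2, 3, 4, 5, 6] (1->8, 2->10, 3->11, 4->13, 5->14, 6->13), giving [8, 10, 11, 13, 14, 13]. So sub = [8, 10, 11, 13, 14, 13]. sub has length 6. The slice sub[::2] selects indices [0, 2, 4] (0->8, 2->11, 4->14), giving [8, 11, 14].

[8, 11, 14]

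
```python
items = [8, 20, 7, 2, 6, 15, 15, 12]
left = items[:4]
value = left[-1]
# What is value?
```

items has length 8. The slice items[:4] selects indices [0, 1, 2, 3] (0->8, 1->20, 2->7, 3->2), giving [8, 20, 7, 2]. So left = [8, 20, 7, 2]. Then left[-1] = 2.

2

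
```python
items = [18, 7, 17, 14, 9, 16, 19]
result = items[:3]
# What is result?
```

items has length 7. The slice items[:3] selects indices [0, 1, 2] (0->18, 1->7, 2->17), giving [18, 7, 17].

[18, 7, 17]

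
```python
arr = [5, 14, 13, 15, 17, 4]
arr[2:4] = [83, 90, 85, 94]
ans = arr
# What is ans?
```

arr starts as [5, 14, 13, 15, 17, 4] (length 6). The slice arr[2:4] covers indices [2, 3] with values [13, 15]. Replacing that slice with [83, 90, 85, 94] (different length) produces [5, 14, 83, 90, 85, 94, 17, 4].

[5, 14, 83, 90, 85, 94, 17, 4]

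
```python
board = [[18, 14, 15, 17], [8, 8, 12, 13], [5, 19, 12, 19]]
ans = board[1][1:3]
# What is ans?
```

board[1] = [8, 8, 12, 13]. board[1] has length 4. The slice board[1][1:3] selects indices [1, 2] (1->8, 2->12), giving [8, 12].

[8, 12]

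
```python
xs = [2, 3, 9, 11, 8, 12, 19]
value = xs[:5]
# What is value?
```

xs has length 7. The slice xs[:5] selects indices [0, 1, 2, 3, 4] (0->2, 1->3, 2->9, 3->11, 4->8), giving [2, 3, 9, 11, 8].

[2, 3, 9, 11, 8]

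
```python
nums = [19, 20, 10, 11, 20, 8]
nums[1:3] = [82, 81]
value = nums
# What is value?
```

nums starts as [19, 20, 10, 11, 20, 8] (length 6). The slice nums[1:3] covers indices [1, 2] with values [20, 10]. Replacing that slice with [82, 81] (same length) produces [19, 82, 81, 11, 20, 8].

[19, 82, 81, 11, 20, 8]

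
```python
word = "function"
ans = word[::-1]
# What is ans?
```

word has length 8. The slice word[::-1] selects indices [7, 6, 5, 4, 3, 2, 1, 0] (7->'n', 6->'o', 5->'i', 4->'t', 3->'c', 2->'n', 1->'u', 0->'f'), giving 'noitcnuf'.

'noitcnuf'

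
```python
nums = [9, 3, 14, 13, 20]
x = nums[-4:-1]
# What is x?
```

nums has length 5. The slice nums[-4:-1] selects indices [1, 2, 3] (1->3, 2->14, 3->13), giving [3, 14, 13].

[3, 14, 13]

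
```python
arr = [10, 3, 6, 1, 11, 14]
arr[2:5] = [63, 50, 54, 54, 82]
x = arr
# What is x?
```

arr starts as [10, 3, 6, 1, 11, 14] (length 6). The slice arr[2:5] covers indices [2, 3, 4] with values [6, 1, 11]. Replacing that slice with [63, 50, 54, 54, 82] (different length) produces [10, 3, 63, 50, 54, 54, 82, 14].

[10, 3, 63, 50, 54, 54, 82, 14]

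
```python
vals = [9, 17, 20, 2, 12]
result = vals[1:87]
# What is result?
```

vals has length 5. The slice vals[1:87] selects indices [1, 2, 3, 4] (1->17, 2->20, 3->2, 4->12), giving [17, 20, 2, 12].

[17, 20, 2, 12]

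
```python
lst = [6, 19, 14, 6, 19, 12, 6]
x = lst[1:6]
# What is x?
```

lst has length 7. The slice lst[1:6] selects indices [1, 2, 3, 4, 5] (1->19, 2->14, 3->6, 4->19, 5->12), giving [19, 14, 6, 19, 12].

[19, 14, 6, 19, 12]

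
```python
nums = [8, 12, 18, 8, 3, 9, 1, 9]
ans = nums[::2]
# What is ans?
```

nums has length 8. The slice nums[::2] selects indices [0, 2, 4, 6] (0->8, 2->18, 4->3, 6->1), giving [8, 18, 3, 1].

[8, 18, 3, 1]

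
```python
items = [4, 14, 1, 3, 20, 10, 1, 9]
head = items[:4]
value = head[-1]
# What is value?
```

items has length 8. The slice items[:4] selects indices [0, 1, 2, 3] (0->4, 1->14, 2->1, 3->3), giving [4, 14, 1, 3]. So head = [4, 14, 1, 3]. Then head[-1] = 3.

3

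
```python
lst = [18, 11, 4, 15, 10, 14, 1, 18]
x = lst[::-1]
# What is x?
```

lst has length 8. The slice lst[::-1] selects indices [7, 6, 5, 4, 3, 2, 1, 0] (7->18, 6->1, 5->14, 4->10, 3->15, 2->4, 1->11, 0->18), giving [18, 1, 14, 10, 15, 4, 11, 18].

[18, 1, 14, 10, 15, 4, 11, 18]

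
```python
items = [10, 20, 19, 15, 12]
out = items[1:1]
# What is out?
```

items has length 5. The slice items[1:1] resolves to an empty index range, so the result is [].

[]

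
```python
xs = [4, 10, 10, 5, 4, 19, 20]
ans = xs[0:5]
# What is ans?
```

xs has length 7. The slice xs[0:5] selects indices [0, 1, 2, 3, 4] (0->4, 1->10, 2->10, 3->5, 4->4), giving [4, 10, 10, 5, 4].

[4, 10, 10, 5, 4]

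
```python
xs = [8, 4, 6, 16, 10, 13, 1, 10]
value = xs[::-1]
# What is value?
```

xs has length 8. The slice xs[::-1] selects indices [7, 6, 5, 4, 3, 2, 1, 0] (7->10, 6->1, 5->13, 4->10, 3->16, 2->6, 1->4, 0->8), giving [10, 1, 13, 10, 16, 6, 4, 8].

[10, 1, 13, 10, 16, 6, 4, 8]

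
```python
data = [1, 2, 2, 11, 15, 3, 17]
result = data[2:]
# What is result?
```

data has length 7. The slice data[2:] selects indices [2, 3, 4, 5, 6] (2->2, 3->11, 4->15, 5->3, 6->17), giving [2, 11, 15, 3, 17].

[2, 11, 15, 3, 17]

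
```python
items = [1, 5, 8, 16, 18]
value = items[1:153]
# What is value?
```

items has length 5. The slice items[1:153] selects indices [1, 2, 3, 4] (1->5, 2->8, 3->16, 4->18), giving [5, 8, 16, 18].

[5, 8, 16, 18]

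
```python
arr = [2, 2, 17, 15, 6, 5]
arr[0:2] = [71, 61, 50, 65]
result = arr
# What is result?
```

arr starts as [2, 2, 17, 15, 6, 5] (length 6). The slice arr[0:2] covers indices [0, 1] with values [2, 2]. Replacing that slice with [71, 61, 50, 65] (different length) produces [71, 61, 50, 65, 17, 15, 6, 5].

[71, 61, 50, 65, 17, 15, 6, 5]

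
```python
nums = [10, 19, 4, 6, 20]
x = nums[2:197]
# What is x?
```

nums has length 5. The slice nums[2:197] selects indices [2, 3, 4] (2->4, 3->6, 4->20), giving [4, 6, 20].

[4, 6, 20]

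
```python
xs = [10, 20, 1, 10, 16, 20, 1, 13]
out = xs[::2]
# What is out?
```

xs has length 8. The slice xs[::2] selects indices [0, 2, 4, 6] (0->10, 2->1, 4->16, 6->1), giving [10, 1, 16, 1].

[10, 1, 16, 1]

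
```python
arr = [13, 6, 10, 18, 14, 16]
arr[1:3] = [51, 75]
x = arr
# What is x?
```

arr starts as [13, 6, 10, 18, 14, 16] (length 6). The slice arr[1:3] covers indices [1, 2] with values [6, 10]. Replacing that slice with [51, 75] (same length) produces [13, 51, 75, 18, 14, 16].

[13, 51, 75, 18, 14, 16]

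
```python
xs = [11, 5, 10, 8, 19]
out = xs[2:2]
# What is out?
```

xs has length 5. The slice xs[2:2] resolves to an empty index range, so the result is [].

[]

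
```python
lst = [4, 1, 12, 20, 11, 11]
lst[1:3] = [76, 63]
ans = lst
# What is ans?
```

lst starts as [4, 1, 12, 20, 11, 11] (length 6). The slice lst[1:3] covers indices [1, 2] with values [1, 12]. Replacing that slice with [76, 63] (same length) produces [4, 76, 63, 20, 11, 11].

[4, 76, 63, 20, 11, 11]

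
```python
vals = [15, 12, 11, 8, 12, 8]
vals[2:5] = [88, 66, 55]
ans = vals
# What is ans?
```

vals starts as [15, 12, 11, 8, 12, 8] (length 6). The slice vals[2:5] covers indices [2, 3, 4] with values [11, 8, 12]. Replacing that slice with [88, 66, 55] (same length) produces [15, 12, 88, 66, 55, 8].

[15, 12, 88, 66, 55, 8]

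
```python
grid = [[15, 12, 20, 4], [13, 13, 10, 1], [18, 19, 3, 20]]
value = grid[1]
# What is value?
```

grid has 3 rows. Row 1 is [13, 13, 10, 1].

[13, 13, 10, 1]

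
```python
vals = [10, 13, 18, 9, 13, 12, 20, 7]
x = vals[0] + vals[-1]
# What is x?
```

vals has length 8. vals[0] = 10.
vals has length 8. Negative index -1 maps to positive index 8 + (-1) = 7. vals[7] = 7.
Sum: 10 + 7 = 17.

17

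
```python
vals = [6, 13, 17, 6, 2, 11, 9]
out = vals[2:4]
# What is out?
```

vals has length 7. The slice vals[2:4] selects indices [2, 3] (2->17, 3->6), giving [17, 6].

[17, 6]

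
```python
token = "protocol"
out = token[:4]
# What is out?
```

token has length 8. The slice token[:4] selects indices [0, 1, 2, 3] (0->'p', 1->'r', 2->'o', 3->'t'), giving 'prot'.

'prot'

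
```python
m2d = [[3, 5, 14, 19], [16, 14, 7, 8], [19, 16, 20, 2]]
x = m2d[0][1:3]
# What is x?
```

m2d[0] = [3, 5, 14, 19]. m2d[0] has length 4. The slice m2d[0][1:3] selects indices [1, 2] (1->5, 2->14), giving [5, 14].

[5, 14]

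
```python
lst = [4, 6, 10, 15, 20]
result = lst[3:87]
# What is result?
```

lst has length 5. The slice lst[3:87] selects indices [3, 4] (3->15, 4->20), giving [15, 20].

[15, 20]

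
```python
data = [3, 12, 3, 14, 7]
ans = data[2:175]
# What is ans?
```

data has length 5. The slice data[2:175] selects indices [2, 3, 4] (2->3, 3->14, 4->7), giving [3, 14, 7].

[3, 14, 7]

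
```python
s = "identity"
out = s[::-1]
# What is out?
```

s has length 8. The slice s[::-1] selects indices [7, 6, 5, 4, 3, 2, 1, 0] (7->'y', 6->'t', 5->'i', 4->'t', 3->'n', 2->'e', 1->'d', 0->'i'), giving 'ytitnedi'.

'ytitnedi'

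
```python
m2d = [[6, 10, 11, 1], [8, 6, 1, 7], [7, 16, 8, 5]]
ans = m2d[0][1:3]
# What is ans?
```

m2d[0] = [6, 10, 11, 1]. m2d[0] has length 4. The slice m2d[0][1:3] selects indices [1, 2] (1->10, 2->11), giving [10, 11].

[10, 11]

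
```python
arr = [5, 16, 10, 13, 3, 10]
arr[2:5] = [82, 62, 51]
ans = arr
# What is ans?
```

arr starts as [5, 16, 10, 13, 3, 10] (length 6). The slice arr[2:5] covers indices [2, 3, 4] with values [10, 13, 3]. Replacing that slice with [82, 62, 51] (same length) produces [5, 16, 82, 62, 51, 10].

[5, 16, 82, 62, 51, 10]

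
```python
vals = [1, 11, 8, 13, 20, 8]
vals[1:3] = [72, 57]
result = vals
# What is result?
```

vals starts as [1, 11, 8, 13, 20, 8] (length 6). The slice vals[1:3] covers indices [1, 2] with values [11, 8]. Replacing that slice with [72, 57] (same length) produces [1, 72, 57, 13, 20, 8].

[1, 72, 57, 13, 20, 8]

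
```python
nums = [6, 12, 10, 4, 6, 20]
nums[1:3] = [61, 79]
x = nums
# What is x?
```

nums starts as [6, 12, 10, 4, 6, 20] (length 6). The slice nums[1:3] covers indices [1, 2] with values [12, 10]. Replacing that slice with [61, 79] (same length) produces [6, 61, 79, 4, 6, 20].

[6, 61, 79, 4, 6, 20]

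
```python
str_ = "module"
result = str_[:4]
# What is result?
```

str_ has length 6. The slice str_[:4] selects indices [0, 1, 2, 3] (0->'m', 1->'o', 2->'d', 3->'u'), giving 'modu'.

'modu'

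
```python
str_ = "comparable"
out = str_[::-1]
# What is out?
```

str_ has length 10. The slice str_[::-1] selects indices [9, 8, 7, 6, 5, 4, 3, 2, 1, 0] (9->'e', 8->'l', 7->'b', 6->'a', 5->'r', 4->'a', 3->'p', 2->'m', 1->'o', 0->'c'), giving 'elbarapmoc'.

'elbarapmoc'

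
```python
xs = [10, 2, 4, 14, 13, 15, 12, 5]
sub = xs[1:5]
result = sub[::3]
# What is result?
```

xs has length 8. The slice xs[1:5] selects indices [1, 2, 3, 4] (1->2, 2->4, 3->14, 4->13), giving [2, 4, 14, 13]. So sub = [2, 4, 14, 13]. sub has length 4. The slice sub[::3] selects indices [0, 3] (0->2, 3->13), giving [2, 13].

[2, 13]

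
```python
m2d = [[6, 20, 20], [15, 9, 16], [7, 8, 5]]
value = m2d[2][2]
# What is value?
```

m2d[2] = [7, 8, 5]. Taking column 2 of that row yields 5.

5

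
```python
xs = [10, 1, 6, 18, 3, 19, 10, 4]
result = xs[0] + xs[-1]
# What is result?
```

xs has length 8. xs[0] = 10.
xs has length 8. Negative index -1 maps to positive index 8 + (-1) = 7. xs[7] = 4.
Sum: 10 + 4 = 14.

14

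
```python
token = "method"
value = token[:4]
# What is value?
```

token has length 6. The slice token[:4] selects indices [0, 1, 2, 3] (0->'m', 1->'e', 2->'t', 3->'h'), giving 'meth'.

'meth'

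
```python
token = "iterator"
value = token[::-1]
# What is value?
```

token has length 8. The slice token[::-1] selects indices [7, 6, 5, 4, 3, 2, 1, 0] (7->'r', 6->'o', 5->'t', 4->'a', 3->'r', 2->'e', 1->'t', 0->'i'), giving 'rotareti'.

'rotareti'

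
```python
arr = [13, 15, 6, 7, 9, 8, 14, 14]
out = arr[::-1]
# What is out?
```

arr has length 8. The slice arr[::-1] selects indices [7, 6, 5, 4, 3, 2, 1, 0] (7->14, 6->14, 5->8, 4->9, 3->7, 2->6, 1->15, 0->13), giving [14, 14, 8, 9, 7, 6, 15, 13].

[14, 14, 8, 9, 7, 6, 15, 13]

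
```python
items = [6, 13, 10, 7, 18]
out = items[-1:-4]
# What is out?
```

items has length 5. The slice items[-1:-4] resolves to an empty index range, so the result is [].

[]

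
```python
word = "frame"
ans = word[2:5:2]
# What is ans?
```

word has length 5. The slice word[2:5:2] selects indices [2, 4] (2->'a', 4->'e'), giving 'ae'.

'ae'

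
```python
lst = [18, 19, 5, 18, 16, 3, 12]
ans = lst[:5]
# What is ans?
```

lst has length 7. The slice lst[:5] selects indices [0, 1, 2, 3, 4] (0->18, 1->19, 2->5, 3->18, 4->16), giving [18, 19, 5, 18, 16].

[18, 19, 5, 18, 16]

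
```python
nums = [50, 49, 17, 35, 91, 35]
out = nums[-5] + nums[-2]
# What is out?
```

nums has length 6. Negative index -5 maps to positive index 6 + (-5) = 1. nums[1] = 49.
nums has length 6. Negative index -2 maps to positive index 6 + (-2) = 4. nums[4] = 91.
Sum: 49 + 91 = 140.

140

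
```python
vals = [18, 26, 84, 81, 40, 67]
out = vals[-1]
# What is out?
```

vals has length 6. Negative index -1 maps to positive index 6 + (-1) = 5. vals[5] = 67.

67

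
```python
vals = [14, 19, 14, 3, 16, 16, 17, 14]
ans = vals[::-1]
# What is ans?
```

vals has length 8. The slice vals[::-1] selects indices [7, 6, 5, 4, 3, 2, 1, 0] (7->14, 6->17, 5->16, 4->16, 3->3, 2->14, 1->19, 0->14), giving [14, 17, 16, 16, 3, 14, 19, 14].

[14, 17, 16, 16, 3, 14, 19, 14]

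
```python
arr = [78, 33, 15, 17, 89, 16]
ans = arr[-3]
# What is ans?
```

arr has length 6. Negative index -3 maps to positive index 6 + (-3) = 3. arr[3] = 17.

17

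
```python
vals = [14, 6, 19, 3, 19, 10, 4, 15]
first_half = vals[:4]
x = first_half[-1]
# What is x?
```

vals has length 8. The slice vals[:4] selects indices [0, 1, 2, 3] (0->14, 1->6, 2->19, 3->3), giving [14, 6, 19, 3]. So first_half = [14, 6, 19, 3]. Then first_half[-1] = 3.

3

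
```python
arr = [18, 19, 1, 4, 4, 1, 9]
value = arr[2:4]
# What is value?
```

arr has length 7. The slice arr[2:4] selects indices [2, 3] (2->1, 3->4), giving [1, 4].

[1, 4]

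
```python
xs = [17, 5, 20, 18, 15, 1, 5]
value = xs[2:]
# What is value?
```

xs has length 7. The slice xs[2:] selects indices [2, 3, 4, 5, 6] (2->20, 3->18, 4->15, 5->1, 6->5), giving [20, 18, 15, 1, 5].

[20, 18, 15, 1, 5]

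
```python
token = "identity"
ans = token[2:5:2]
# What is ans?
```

token has length 8. The slice token[2:5:2] selects indices [2, 4] (2->'e', 4->'t'), giving 'et'.

'et'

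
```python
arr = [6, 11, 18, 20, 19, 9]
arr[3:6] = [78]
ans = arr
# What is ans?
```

arr starts as [6, 11, 18, 20, 19, 9] (length 6). The slice arr[3:6] covers indices [3, 4, 5] with values [20, 19, 9]. Replacing that slice with [78] (different length) produces [6, 11, 18, 78].

[6, 11, 18, 78]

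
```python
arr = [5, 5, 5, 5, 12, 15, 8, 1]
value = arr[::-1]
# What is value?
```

arr has length 8. The slice arr[::-1] selects indices [7, 6, 5, 4, 3, 2, 1, 0] (7->1, 6->8, 5->15, 4->12, 3->5, 2->5, 1->5, 0->5), giving [1, 8, 15, 12, 5, 5, 5, 5].

[1, 8, 15, 12, 5, 5, 5, 5]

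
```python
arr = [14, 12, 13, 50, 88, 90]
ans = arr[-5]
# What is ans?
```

arr has length 6. Negative index -5 maps to positive index 6 + (-5) = 1. arr[1] = 12.

12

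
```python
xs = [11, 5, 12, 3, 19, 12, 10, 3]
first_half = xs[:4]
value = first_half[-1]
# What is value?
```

xs has length 8. The slice xs[:4] selects indices [0, 1, 2, 3] (0->11, 1->5, 2->12, 3->3), giving [11, 5, 12, 3]. So first_half = [11, 5, 12, 3]. Then first_half[-1] = 3.

3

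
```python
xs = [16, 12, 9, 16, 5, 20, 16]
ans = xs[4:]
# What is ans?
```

xs has length 7. The slice xs[4:] selects indices [4, 5, 6] (4->5, 5->20, 6->16), giving [5, 20, 16].

[5, 20, 16]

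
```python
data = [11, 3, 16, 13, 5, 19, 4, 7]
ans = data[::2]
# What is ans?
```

data has length 8. The slice data[::2] selects indices [0, 2, 4, 6] (0->11, 2->16, 4->5, 6->4), giving [11, 16, 5, 4].

[11, 16, 5, 4]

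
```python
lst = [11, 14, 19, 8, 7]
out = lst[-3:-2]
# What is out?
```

lst has length 5. The slice lst[-3:-2] selects indices [2] (2->19), giving [19].

[19]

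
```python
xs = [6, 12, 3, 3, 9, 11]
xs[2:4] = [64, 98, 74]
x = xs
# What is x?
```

xs starts as [6, 12, 3, 3, 9, 11] (length 6). The slice xs[2:4] covers indices [2, 3] with values [3, 3]. Replacing that slice with [64, 98, 74] (different length) produces [6, 12, 64, 98, 74, 9, 11].

[6, 12, 64, 98, 74, 9, 11]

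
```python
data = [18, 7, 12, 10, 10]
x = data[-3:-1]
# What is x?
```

data has length 5. The slice data[-3:-1] selects indices [2, 3] (2->12, 3->10), giving [12, 10].

[12, 10]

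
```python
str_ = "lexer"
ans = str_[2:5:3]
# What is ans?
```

str_ has length 5. The slice str_[2:5:3] selects indices [2] (2->'x'), giving 'x'.

'x'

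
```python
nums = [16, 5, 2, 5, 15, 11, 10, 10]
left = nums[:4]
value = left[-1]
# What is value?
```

nums has length 8. The slice nums[:4] selects indices [0, 1, 2, 3] (0->16, 1->5, 2->2, 3->5), giving [16, 5, 2, 5]. So left = [16, 5, 2, 5]. Then left[-1] = 5.

5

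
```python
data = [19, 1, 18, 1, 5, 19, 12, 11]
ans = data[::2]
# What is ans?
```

data has length 8. The slice data[::2] selects indices [0, 2, 4, 6] (0->19, 2->18, 4->5, 6->12), giving [19, 18, 5, 12].

[19, 18, 5, 12]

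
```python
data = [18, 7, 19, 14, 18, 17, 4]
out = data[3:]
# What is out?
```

data has length 7. The slice data[3:] selects indices [3, 4, 5, 6] (3->14, 4->18, 5->17, 6->4), giving [14, 18, 17, 4].

[14, 18, 17, 4]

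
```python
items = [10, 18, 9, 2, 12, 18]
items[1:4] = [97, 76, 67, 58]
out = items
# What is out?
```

items starts as [10, 18, 9, 2, 12, 18] (length 6). The slice items[1:4] covers indices [1, 2, 3] with values [18, 9, 2]. Replacing that slice with [97, 76, 67, 58] (different length) produces [10, 97, 76, 67, 58, 12, 18].

[10, 97, 76, 67, 58, 12, 18]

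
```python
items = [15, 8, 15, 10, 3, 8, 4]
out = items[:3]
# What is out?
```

items has length 7. The slice items[:3] selects indices [0, 1, 2] (0->15, 1->8, 2->15), giving [15, 8, 15].

[15, 8, 15]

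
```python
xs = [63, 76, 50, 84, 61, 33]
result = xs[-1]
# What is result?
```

xs has length 6. Negative index -1 maps to positive index 6 + (-1) = 5. xs[5] = 33.

33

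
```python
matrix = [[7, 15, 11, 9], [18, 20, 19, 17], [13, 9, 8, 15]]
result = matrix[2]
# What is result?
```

matrix has 3 rows. Row 2 is [13, 9, 8, 15].

[13, 9, 8, 15]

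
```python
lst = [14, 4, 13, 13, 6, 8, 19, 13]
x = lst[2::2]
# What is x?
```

lst has length 8. The slice lst[2::2] selects indices [2, 4, 6] (2->13, 4->6, 6->19), giving [13, 6, 19].

[13, 6, 19]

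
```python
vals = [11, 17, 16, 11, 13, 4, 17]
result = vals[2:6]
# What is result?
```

vals has length 7. The slice vals[2:6] selects indices [2, 3, 4, 5] (2->16, 3->11, 4->13, 5->4), giving [16, 11, 13, 4].

[16, 11, 13, 4]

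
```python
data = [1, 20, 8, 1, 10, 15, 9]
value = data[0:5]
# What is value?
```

data has length 7. The slice data[0:5] selects indices [0, 1, 2, 3, 4] (0->1, 1->20, 2->8, 3->1, 4->10), giving [1, 20, 8, 1, 10].

[1, 20, 8, 1, 10]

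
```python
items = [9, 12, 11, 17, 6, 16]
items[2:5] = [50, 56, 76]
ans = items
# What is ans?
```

items starts as [9, 12, 11, 17, 6, 16] (length 6). The slice items[2:5] covers indices [2, 3, 4] with values [11, 17, 6]. Replacing that slice with [50, 56, 76] (same length) produces [9, 12, 50, 56, 76, 16].

[9, 12, 50, 56, 76, 16]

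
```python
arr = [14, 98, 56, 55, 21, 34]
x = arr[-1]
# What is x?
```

arr has length 6. Negative index -1 maps to positive index 6 + (-1) = 5. arr[5] = 34.

34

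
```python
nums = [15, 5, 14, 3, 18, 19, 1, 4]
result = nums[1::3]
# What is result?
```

nums has length 8. The slice nums[1::3] selects indices [1, 4, 7] (1->5, 4->18, 7->4), giving [5, 18, 4].

[5, 18, 4]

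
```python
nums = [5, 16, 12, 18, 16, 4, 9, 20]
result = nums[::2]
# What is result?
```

nums has length 8. The slice nums[::2] selects indices [0, 2, 4, 6] (0->5, 2->12, 4->16, 6->9), giving [5, 12, 16, 9].

[5, 12, 16, 9]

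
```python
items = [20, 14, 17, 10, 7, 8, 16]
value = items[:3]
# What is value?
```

items has length 7. The slice items[:3] selects indices [0, 1, 2] (0->20, 1->14, 2->17), giving [20, 14, 17].

[20, 14, 17]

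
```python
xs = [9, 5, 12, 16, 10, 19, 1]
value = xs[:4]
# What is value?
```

xs has length 7. The slice xs[:4] selects indices [0, 1, 2, 3] (0->9, 1->5, 2->12, 3->16), giving [9, 5, 12, 16].

[9, 5, 12, 16]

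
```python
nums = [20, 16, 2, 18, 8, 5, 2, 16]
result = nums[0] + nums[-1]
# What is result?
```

nums has length 8. nums[0] = 20.
nums has length 8. Negative index -1 maps to positive index 8 + (-1) = 7. nums[7] = 16.
Sum: 20 + 16 = 36.

36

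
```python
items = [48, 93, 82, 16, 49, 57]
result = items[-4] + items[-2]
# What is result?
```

items has length 6. Negative index -4 maps to positive index 6 + (-4) = 2. items[2] = 82.
items has length 6. Negative index -2 maps to positive index 6 + (-2) = 4. items[4] = 49.
Sum: 82 + 49 = 131.

131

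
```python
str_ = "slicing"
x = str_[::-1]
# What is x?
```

str_ has length 7. The slice str_[::-1] selects indices [6, 5, 4, 3, 2, 1, 0] (6->'g', 5->'n', 4->'i', 3->'c', 2->'i', 1->'l', 0->'s'), giving 'gnicils'.

'gnicils'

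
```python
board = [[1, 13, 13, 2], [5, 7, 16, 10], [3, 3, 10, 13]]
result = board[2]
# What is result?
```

board has 3 rows. Row 2 is [3, 3, 10, 13].

[3, 3, 10, 13]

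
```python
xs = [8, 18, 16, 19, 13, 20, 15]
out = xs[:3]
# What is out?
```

xs has length 7. The slice xs[:3] selects indices [0, 1, 2] (0->8, 1->18, 2->16), giving [8, 18, 16].

[8, 18, 16]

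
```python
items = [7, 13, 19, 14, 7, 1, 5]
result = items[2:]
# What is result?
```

items has length 7. The slice items[2:] selects indices [2, 3, 4, 5, 6] (2->19, 3->14, 4->7, 5->1, 6->5), giving [19, 14, 7, 1, 5].

[19, 14, 7, 1, 5]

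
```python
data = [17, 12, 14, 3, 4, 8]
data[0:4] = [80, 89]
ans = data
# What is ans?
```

data starts as [17, 12, 14, 3, 4, 8] (length 6). The slice data[0:4] covers indices [0, 1, 2, 3] with values [17, 12, 14, 3]. Replacing that slice with [80, 89] (different length) produces [80, 89, 4, 8].

[80, 89, 4, 8]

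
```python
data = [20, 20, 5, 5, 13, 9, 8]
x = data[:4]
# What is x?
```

data has length 7. The slice data[:4] selects indices [0, 1, 2, 3] (0->20, 1->20, 2->5, 3->5), giving [20, 20, 5, 5].

[20, 20, 5, 5]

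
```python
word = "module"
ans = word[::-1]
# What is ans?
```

word has length 6. The slice word[::-1] selects indices [5, 4, 3, 2, 1, 0] (5->'e', 4->'l', 3->'u', 2->'d', 1->'o', 0->'m'), giving 'eludom'.

'eludom'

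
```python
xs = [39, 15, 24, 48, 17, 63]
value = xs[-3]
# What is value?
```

xs has length 6. Negative index -3 maps to positive index 6 + (-3) = 3. xs[3] = 48.

48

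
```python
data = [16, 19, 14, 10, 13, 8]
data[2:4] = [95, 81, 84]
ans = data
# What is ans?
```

data starts as [16, 19, 14, 10, 13, 8] (length 6). The slice data[2:4] covers indices [2, 3] with values [14, 10]. Replacing that slice with [95, 81, 84] (different length) produces [16, 19, 95, 81, 84, 13, 8].

[16, 19, 95, 81, 84, 13, 8]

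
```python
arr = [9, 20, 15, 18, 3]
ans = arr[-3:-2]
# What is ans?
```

arr has length 5. The slice arr[-3:-2] selects indices [2] (2->15), giving [15].

[15]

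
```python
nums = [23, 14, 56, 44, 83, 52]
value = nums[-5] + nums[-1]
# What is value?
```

nums has length 6. Negative index -5 maps to positive index 6 + (-5) = 1. nums[1] = 14.
nums has length 6. Negative index -1 maps to positive index 6 + (-1) = 5. nums[5] = 52.
Sum: 14 + 52 = 66.

66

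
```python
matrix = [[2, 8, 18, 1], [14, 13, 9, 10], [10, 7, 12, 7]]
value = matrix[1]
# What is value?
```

matrix has 3 rows. Row 1 is [14, 13, 9, 10].

[14, 13, 9, 10]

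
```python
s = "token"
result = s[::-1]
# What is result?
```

s has length 5. The slice s[::-1] selects indices [4, 3, 2, 1, 0] (4->'n', 3->'e', 2->'k', 1->'o', 0->'t'), giving 'nekot'.

'nekot'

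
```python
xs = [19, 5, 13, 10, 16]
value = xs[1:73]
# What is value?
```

xs has length 5. The slice xs[1:73] selects indices [1, 2, 3, 4] (1->5, 2->13, 3->10, 4->16), giving [5, 13, 10, 16].

[5, 13, 10, 16]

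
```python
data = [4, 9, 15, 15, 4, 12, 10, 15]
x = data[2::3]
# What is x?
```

data has length 8. The slice data[2::3] selects indices [2, 5] (2->15, 5->12), giving [15, 12].

[15, 12]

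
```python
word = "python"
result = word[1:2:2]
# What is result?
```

word has length 6. The slice word[1:2:2] selects indices [1] (1->'y'), giving 'y'.

'y'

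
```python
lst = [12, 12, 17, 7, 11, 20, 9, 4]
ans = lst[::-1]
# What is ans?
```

lst has length 8. The slice lst[::-1] selects indices [7, 6, 5, 4, 3, 2, 1, 0] (7->4, 6->9, 5->20, 4->11, 3->7, 2->17, 1->12, 0->12), giving [4, 9, 20, 11, 7, 17, 12, 12].

[4, 9, 20, 11, 7, 17, 12, 12]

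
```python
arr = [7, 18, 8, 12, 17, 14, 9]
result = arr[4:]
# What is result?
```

arr has length 7. The slice arr[4:] selects indices [4, 5, 6] (4->17, 5->14, 6->9), giving [17, 14, 9].

[17, 14, 9]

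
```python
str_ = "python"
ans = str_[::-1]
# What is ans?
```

str_ has length 6. The slice str_[::-1] selects indices [5, 4, 3, 2, 1, 0] (5->'n', 4->'o', 3->'h', 2->'t', 1->'y', 0->'p'), giving 'nohtyp'.

'nohtyp'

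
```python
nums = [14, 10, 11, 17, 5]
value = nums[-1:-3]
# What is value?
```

nums has length 5. The slice nums[-1:-3] resolves to an empty index range, so the result is [].

[]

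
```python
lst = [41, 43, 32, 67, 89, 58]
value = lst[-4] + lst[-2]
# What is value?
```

lst has length 6. Negative index -4 maps to positive index 6 + (-4) = 2. lst[2] = 32.
lst has length 6. Negative index -2 maps to positive index 6 + (-2) = 4. lst[4] = 89.
Sum: 32 + 89 = 121.

121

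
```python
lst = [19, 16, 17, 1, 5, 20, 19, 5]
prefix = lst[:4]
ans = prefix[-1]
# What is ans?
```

lst has length 8. The slice lst[:4] selects indices [0, 1, 2, 3] (0->19, 1->16, 2->17, 3->1), giving [19, 16, 17, 1]. So prefix = [19, 16, 17, 1]. Then prefix[-1] = 1.

1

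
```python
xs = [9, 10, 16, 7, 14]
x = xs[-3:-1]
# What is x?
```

xs has length 5. The slice xs[-3:-1] selects indices [2, 3] (2->16, 3->7), giving [16, 7].

[16, 7]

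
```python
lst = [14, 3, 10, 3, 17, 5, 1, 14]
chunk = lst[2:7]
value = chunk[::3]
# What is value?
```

lst has length 8. The slice lst[2:7] selects indices [2, 3, 4, 5, 6] (2->10, 3->3, 4->17, 5->5, 6->1), giving [10, 3, 17, 5, 1]. So chunk = [10, 3, 17, 5, 1]. chunk has length 5. The slice chunk[::3] selects indices [0, 3] (0->10, 3->5), giving [10, 5].

[10, 5]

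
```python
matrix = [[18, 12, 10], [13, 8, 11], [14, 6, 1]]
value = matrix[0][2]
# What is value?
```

matrix[0] = [18, 12, 10]. Taking column 2 of that row yields 10.

10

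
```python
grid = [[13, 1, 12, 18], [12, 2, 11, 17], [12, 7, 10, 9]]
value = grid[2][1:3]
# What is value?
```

grid[2] = [12, 7, 10, 9]. grid[2] has length 4. The slice grid[2][1:3] selects indices [1, 2] (1->7, 2->10), giving [7, 10].

[7, 10]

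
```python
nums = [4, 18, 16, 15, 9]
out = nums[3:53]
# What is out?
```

nums has length 5. The slice nums[3:53] selects indices [3, 4] (3->15, 4->9), giving [15, 9].

[15, 9]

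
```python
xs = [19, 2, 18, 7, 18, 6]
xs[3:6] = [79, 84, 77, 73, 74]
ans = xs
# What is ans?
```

xs starts as [19, 2, 18, 7, 18, 6] (length 6). The slice xs[3:6] covers indices [3, 4, 5] with values [7, 18, 6]. Replacing that slice with [79, 84, 77, 73, 74] (different length) produces [19, 2, 18, 79, 84, 77, 73, 74].

[19, 2, 18, 79, 84, 77, 73, 74]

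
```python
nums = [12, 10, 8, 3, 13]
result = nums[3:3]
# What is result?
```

nums has length 5. The slice nums[3:3] resolves to an empty index range, so the result is [].

[]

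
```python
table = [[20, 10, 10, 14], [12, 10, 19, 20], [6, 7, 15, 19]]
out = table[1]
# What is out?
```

table has 3 rows. Row 1 is [12, 10, 19, 20].

[12, 10, 19, 20]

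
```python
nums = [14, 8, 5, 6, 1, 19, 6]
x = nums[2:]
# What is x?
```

nums has length 7. The slice nums[2:] selects indices [2, 3, 4, 5, 6] (2->5, 3->6, 4->1, 5->19, 6->6), giving [5, 6, 1, 19, 6].

[5, 6, 1, 19, 6]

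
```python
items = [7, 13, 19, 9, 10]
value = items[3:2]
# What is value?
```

items has length 5. The slice items[3:2] resolves to an empty index range, so the result is [].

[]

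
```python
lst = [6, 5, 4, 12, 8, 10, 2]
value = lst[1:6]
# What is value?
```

lst has length 7. The slice lst[1:6] selects indices [1, 2, 3, 4, 5] (1->5, 2->4, 3->12, 4->8, 5->10), giving [5, 4, 12, 8, 10].

[5, 4, 12, 8, 10]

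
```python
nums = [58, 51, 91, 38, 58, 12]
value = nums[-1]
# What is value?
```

nums has length 6. Negative index -1 maps to positive index 6 + (-1) = 5. nums[5] = 12.

12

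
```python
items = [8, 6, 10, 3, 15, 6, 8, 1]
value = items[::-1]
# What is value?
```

items has length 8. The slice items[::-1] selects indices [7, 6, 5, 4, 3, 2, 1, 0] (7->1, 6->8, 5->6, 4->15, 3->3, 2->10, 1->6, 0->8), giving [1, 8, 6, 15, 3, 10, 6, 8].

[1, 8, 6, 15, 3, 10, 6, 8]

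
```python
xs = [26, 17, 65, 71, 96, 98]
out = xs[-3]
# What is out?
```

xs has length 6. Negative index -3 maps to positive index 6 + (-3) = 3. xs[3] = 71.

71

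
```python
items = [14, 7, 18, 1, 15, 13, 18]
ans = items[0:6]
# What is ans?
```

items has length 7. The slice items[0:6] selects indices [0, 1, 2, 3, 4, 5] (0->14, 1->7, 2->18, 3->1, 4->15, 5->13), giving [14, 7, 18, 1, 15, 13].

[14, 7, 18, 1, 15, 13]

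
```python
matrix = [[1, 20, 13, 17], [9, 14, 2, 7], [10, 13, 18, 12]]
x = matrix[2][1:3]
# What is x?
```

matrix[2] = [10, 13, 18, 12]. matrix[2] has length 4. The slice matrix[2][1:3] selects indices [1, 2] (1->13, 2->18), giving [13, 18].

[13, 18]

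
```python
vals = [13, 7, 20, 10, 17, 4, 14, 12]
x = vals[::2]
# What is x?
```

vals has length 8. The slice vals[::2] selects indices [0, 2, 4, 6] (0->13, 2->20, 4->17, 6->14), giving [13, 20, 17, 14].

[13, 20, 17, 14]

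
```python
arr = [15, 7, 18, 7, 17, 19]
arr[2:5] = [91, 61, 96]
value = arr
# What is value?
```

arr starts as [15, 7, 18, 7, 17, 19] (length 6). The slice arr[2:5] covers indices [2, 3, 4] with values [18, 7, 17]. Replacing that slice with [91, 61, 96] (same length) produces [15, 7, 91, 61, 96, 19].

[15, 7, 91, 61, 96, 19]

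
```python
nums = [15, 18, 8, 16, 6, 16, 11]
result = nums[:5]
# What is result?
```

nums has length 7. The slice nums[:5] selects indices [0, 1, 2, 3, 4] (0->15, 1->18, 2->8, 3->16, 4->6), giving [15, 18, 8, 16, 6].

[15, 18, 8, 16, 6]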